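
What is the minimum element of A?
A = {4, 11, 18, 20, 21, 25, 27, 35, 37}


Set A = {4, 11, 18, 20, 21, 25, 27, 35, 37}
Elements in ascending order: 4, 11, 18, 20, 21, 25, 27, 35, 37
The smallest element is 4.

4


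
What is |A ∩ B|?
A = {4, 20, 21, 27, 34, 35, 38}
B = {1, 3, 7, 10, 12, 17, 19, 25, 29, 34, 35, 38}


Set A = {4, 20, 21, 27, 34, 35, 38}
Set B = {1, 3, 7, 10, 12, 17, 19, 25, 29, 34, 35, 38}
A ∩ B = {34, 35, 38}
|A ∩ B| = 3

3


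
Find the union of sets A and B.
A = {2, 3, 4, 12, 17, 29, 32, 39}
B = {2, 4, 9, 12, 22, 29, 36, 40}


Set A = {2, 3, 4, 12, 17, 29, 32, 39}
Set B = {2, 4, 9, 12, 22, 29, 36, 40}
A ∪ B includes all elements in either set.
Elements from A: {2, 3, 4, 12, 17, 29, 32, 39}
Elements from B not already included: {9, 22, 36, 40}
A ∪ B = {2, 3, 4, 9, 12, 17, 22, 29, 32, 36, 39, 40}

{2, 3, 4, 9, 12, 17, 22, 29, 32, 36, 39, 40}


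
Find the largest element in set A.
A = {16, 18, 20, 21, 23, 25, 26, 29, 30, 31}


Set A = {16, 18, 20, 21, 23, 25, 26, 29, 30, 31}
Elements in ascending order: 16, 18, 20, 21, 23, 25, 26, 29, 30, 31
The largest element is 31.

31


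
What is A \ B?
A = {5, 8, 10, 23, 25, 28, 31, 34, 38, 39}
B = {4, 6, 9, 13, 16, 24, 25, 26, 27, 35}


Set A = {5, 8, 10, 23, 25, 28, 31, 34, 38, 39}
Set B = {4, 6, 9, 13, 16, 24, 25, 26, 27, 35}
A \ B includes elements in A that are not in B.
Check each element of A:
5 (not in B, keep), 8 (not in B, keep), 10 (not in B, keep), 23 (not in B, keep), 25 (in B, remove), 28 (not in B, keep), 31 (not in B, keep), 34 (not in B, keep), 38 (not in B, keep), 39 (not in B, keep)
A \ B = {5, 8, 10, 23, 28, 31, 34, 38, 39}

{5, 8, 10, 23, 28, 31, 34, 38, 39}


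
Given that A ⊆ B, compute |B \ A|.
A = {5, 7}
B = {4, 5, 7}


Set A = {5, 7}, |A| = 2
Set B = {4, 5, 7}, |B| = 3
Since A ⊆ B: B \ A = {4}
|B| - |A| = 3 - 2 = 1

1


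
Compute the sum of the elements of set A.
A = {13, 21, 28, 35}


Set A = {13, 21, 28, 35}
Sum = 13 + 21 + 28 + 35 = 97

97


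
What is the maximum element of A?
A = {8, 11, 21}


Set A = {8, 11, 21}
Elements in ascending order: 8, 11, 21
The largest element is 21.

21


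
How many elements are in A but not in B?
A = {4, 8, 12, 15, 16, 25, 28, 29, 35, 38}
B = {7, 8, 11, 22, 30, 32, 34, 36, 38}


Set A = {4, 8, 12, 15, 16, 25, 28, 29, 35, 38}
Set B = {7, 8, 11, 22, 30, 32, 34, 36, 38}
A \ B = {4, 12, 15, 16, 25, 28, 29, 35}
|A \ B| = 8

8


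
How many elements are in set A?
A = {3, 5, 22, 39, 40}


Set A = {3, 5, 22, 39, 40}
Listing elements: 3, 5, 22, 39, 40
Counting: 5 elements
|A| = 5

5


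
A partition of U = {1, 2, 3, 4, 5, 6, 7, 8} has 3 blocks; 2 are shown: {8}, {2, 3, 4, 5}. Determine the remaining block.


U = {1, 2, 3, 4, 5, 6, 7, 8}
Shown blocks: {8}, {2, 3, 4, 5}
A partition's blocks are pairwise disjoint and cover U, so the missing block = U \ (union of shown blocks).
Union of shown blocks: {2, 3, 4, 5, 8}
Missing block = U \ (union) = {1, 6, 7}

{1, 6, 7}


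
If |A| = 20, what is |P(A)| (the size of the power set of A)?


The set has 20 elements.
The power set contains all possible subsets.
|P(A)| = 2^|A| = 2^20 = 1048576

1048576


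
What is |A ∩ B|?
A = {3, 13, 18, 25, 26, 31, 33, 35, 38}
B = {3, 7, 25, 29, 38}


Set A = {3, 13, 18, 25, 26, 31, 33, 35, 38}
Set B = {3, 7, 25, 29, 38}
A ∩ B = {3, 25, 38}
|A ∩ B| = 3

3


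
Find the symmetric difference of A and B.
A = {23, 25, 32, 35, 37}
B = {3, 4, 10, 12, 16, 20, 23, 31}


Set A = {23, 25, 32, 35, 37}
Set B = {3, 4, 10, 12, 16, 20, 23, 31}
A △ B = (A \ B) ∪ (B \ A)
Elements in A but not B: {25, 32, 35, 37}
Elements in B but not A: {3, 4, 10, 12, 16, 20, 31}
A △ B = {3, 4, 10, 12, 16, 20, 25, 31, 32, 35, 37}

{3, 4, 10, 12, 16, 20, 25, 31, 32, 35, 37}


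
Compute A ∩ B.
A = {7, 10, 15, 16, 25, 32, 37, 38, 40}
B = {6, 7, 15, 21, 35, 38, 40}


Set A = {7, 10, 15, 16, 25, 32, 37, 38, 40}
Set B = {6, 7, 15, 21, 35, 38, 40}
A ∩ B includes only elements in both sets.
Check each element of A against B:
7 ✓, 10 ✗, 15 ✓, 16 ✗, 25 ✗, 32 ✗, 37 ✗, 38 ✓, 40 ✓
A ∩ B = {7, 15, 38, 40}

{7, 15, 38, 40}


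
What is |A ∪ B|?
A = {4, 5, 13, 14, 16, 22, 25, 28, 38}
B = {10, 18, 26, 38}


Set A = {4, 5, 13, 14, 16, 22, 25, 28, 38}, |A| = 9
Set B = {10, 18, 26, 38}, |B| = 4
A ∩ B = {38}, |A ∩ B| = 1
|A ∪ B| = |A| + |B| - |A ∩ B| = 9 + 4 - 1 = 12

12


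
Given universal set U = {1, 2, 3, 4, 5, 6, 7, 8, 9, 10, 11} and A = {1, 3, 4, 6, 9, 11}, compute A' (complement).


Universal set U = {1, 2, 3, 4, 5, 6, 7, 8, 9, 10, 11}
Set A = {1, 3, 4, 6, 9, 11}
A' = U \ A = elements in U but not in A
Checking each element of U:
1 (in A, exclude), 2 (not in A, include), 3 (in A, exclude), 4 (in A, exclude), 5 (not in A, include), 6 (in A, exclude), 7 (not in A, include), 8 (not in A, include), 9 (in A, exclude), 10 (not in A, include), 11 (in A, exclude)
A' = {2, 5, 7, 8, 10}

{2, 5, 7, 8, 10}


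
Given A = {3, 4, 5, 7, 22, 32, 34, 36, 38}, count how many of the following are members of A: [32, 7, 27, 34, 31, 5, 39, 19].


Set A = {3, 4, 5, 7, 22, 32, 34, 36, 38}
Candidates: [32, 7, 27, 34, 31, 5, 39, 19]
Check each candidate:
32 ∈ A, 7 ∈ A, 27 ∉ A, 34 ∈ A, 31 ∉ A, 5 ∈ A, 39 ∉ A, 19 ∉ A
Count of candidates in A: 4

4


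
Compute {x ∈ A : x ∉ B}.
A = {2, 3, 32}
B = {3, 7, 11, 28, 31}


Set A = {2, 3, 32}
Set B = {3, 7, 11, 28, 31}
Check each element of A against B:
2 ∉ B (include), 3 ∈ B, 32 ∉ B (include)
Elements of A not in B: {2, 32}

{2, 32}


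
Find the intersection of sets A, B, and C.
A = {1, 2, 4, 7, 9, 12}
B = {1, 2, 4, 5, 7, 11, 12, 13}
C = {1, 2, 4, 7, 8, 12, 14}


Set A = {1, 2, 4, 7, 9, 12}
Set B = {1, 2, 4, 5, 7, 11, 12, 13}
Set C = {1, 2, 4, 7, 8, 12, 14}
First, A ∩ B = {1, 2, 4, 7, 12}
Then, (A ∩ B) ∩ C = {1, 2, 4, 7, 12}

{1, 2, 4, 7, 12}


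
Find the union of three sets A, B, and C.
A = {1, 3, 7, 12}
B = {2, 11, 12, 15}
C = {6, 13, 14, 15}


Set A = {1, 3, 7, 12}
Set B = {2, 11, 12, 15}
Set C = {6, 13, 14, 15}
First, A ∪ B = {1, 2, 3, 7, 11, 12, 15}
Then, (A ∪ B) ∪ C = {1, 2, 3, 6, 7, 11, 12, 13, 14, 15}

{1, 2, 3, 6, 7, 11, 12, 13, 14, 15}


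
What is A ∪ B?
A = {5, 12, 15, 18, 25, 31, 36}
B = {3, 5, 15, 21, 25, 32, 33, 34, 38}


Set A = {5, 12, 15, 18, 25, 31, 36}
Set B = {3, 5, 15, 21, 25, 32, 33, 34, 38}
A ∪ B includes all elements in either set.
Elements from A: {5, 12, 15, 18, 25, 31, 36}
Elements from B not already included: {3, 21, 32, 33, 34, 38}
A ∪ B = {3, 5, 12, 15, 18, 21, 25, 31, 32, 33, 34, 36, 38}

{3, 5, 12, 15, 18, 21, 25, 31, 32, 33, 34, 36, 38}


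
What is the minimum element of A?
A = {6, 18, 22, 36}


Set A = {6, 18, 22, 36}
Elements in ascending order: 6, 18, 22, 36
The smallest element is 6.

6


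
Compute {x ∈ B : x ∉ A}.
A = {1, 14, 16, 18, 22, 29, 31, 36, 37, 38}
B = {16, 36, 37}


Set A = {1, 14, 16, 18, 22, 29, 31, 36, 37, 38}
Set B = {16, 36, 37}
Check each element of B against A:
16 ∈ A, 36 ∈ A, 37 ∈ A
Elements of B not in A: {}

{}


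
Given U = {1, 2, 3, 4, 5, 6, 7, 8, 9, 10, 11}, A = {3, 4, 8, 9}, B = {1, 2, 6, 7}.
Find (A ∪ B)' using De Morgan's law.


U = {1, 2, 3, 4, 5, 6, 7, 8, 9, 10, 11}
A = {3, 4, 8, 9}, B = {1, 2, 6, 7}
A ∪ B = {1, 2, 3, 4, 6, 7, 8, 9}
(A ∪ B)' = U \ (A ∪ B) = {5, 10, 11}
Verification via A' ∩ B': A' = {1, 2, 5, 6, 7, 10, 11}, B' = {3, 4, 5, 8, 9, 10, 11}
A' ∩ B' = {5, 10, 11} ✓

{5, 10, 11}


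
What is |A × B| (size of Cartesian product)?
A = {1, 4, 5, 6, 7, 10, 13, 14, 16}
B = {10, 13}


Set A = {1, 4, 5, 6, 7, 10, 13, 14, 16} has 9 elements.
Set B = {10, 13} has 2 elements.
|A × B| = |A| × |B| = 9 × 2 = 18

18


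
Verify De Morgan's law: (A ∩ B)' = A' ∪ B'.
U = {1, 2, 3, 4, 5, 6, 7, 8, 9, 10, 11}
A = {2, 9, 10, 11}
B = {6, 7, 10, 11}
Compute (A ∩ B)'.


U = {1, 2, 3, 4, 5, 6, 7, 8, 9, 10, 11}
A = {2, 9, 10, 11}, B = {6, 7, 10, 11}
A ∩ B = {10, 11}
(A ∩ B)' = U \ (A ∩ B) = {1, 2, 3, 4, 5, 6, 7, 8, 9}
Verification via A' ∪ B': A' = {1, 3, 4, 5, 6, 7, 8}, B' = {1, 2, 3, 4, 5, 8, 9}
A' ∪ B' = {1, 2, 3, 4, 5, 6, 7, 8, 9} ✓

{1, 2, 3, 4, 5, 6, 7, 8, 9}


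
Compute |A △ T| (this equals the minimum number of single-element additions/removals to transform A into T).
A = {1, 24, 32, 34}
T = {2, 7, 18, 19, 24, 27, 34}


Set A = {1, 24, 32, 34}
Set T = {2, 7, 18, 19, 24, 27, 34}
Elements to remove from A (in A, not in T): {1, 32} → 2 removals
Elements to add to A (in T, not in A): {2, 7, 18, 19, 27} → 5 additions
Total edits = 2 + 5 = 7

7


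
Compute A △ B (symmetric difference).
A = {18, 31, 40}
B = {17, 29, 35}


Set A = {18, 31, 40}
Set B = {17, 29, 35}
A △ B = (A \ B) ∪ (B \ A)
Elements in A but not B: {18, 31, 40}
Elements in B but not A: {17, 29, 35}
A △ B = {17, 18, 29, 31, 35, 40}

{17, 18, 29, 31, 35, 40}


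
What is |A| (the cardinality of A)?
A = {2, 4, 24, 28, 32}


Set A = {2, 4, 24, 28, 32}
Listing elements: 2, 4, 24, 28, 32
Counting: 5 elements
|A| = 5

5


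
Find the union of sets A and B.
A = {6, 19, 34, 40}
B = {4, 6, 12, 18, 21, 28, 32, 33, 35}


Set A = {6, 19, 34, 40}
Set B = {4, 6, 12, 18, 21, 28, 32, 33, 35}
A ∪ B includes all elements in either set.
Elements from A: {6, 19, 34, 40}
Elements from B not already included: {4, 12, 18, 21, 28, 32, 33, 35}
A ∪ B = {4, 6, 12, 18, 19, 21, 28, 32, 33, 34, 35, 40}

{4, 6, 12, 18, 19, 21, 28, 32, 33, 34, 35, 40}


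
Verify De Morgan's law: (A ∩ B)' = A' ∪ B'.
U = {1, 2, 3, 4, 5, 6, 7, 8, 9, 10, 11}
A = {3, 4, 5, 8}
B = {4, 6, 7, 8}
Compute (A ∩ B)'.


U = {1, 2, 3, 4, 5, 6, 7, 8, 9, 10, 11}
A = {3, 4, 5, 8}, B = {4, 6, 7, 8}
A ∩ B = {4, 8}
(A ∩ B)' = U \ (A ∩ B) = {1, 2, 3, 5, 6, 7, 9, 10, 11}
Verification via A' ∪ B': A' = {1, 2, 6, 7, 9, 10, 11}, B' = {1, 2, 3, 5, 9, 10, 11}
A' ∪ B' = {1, 2, 3, 5, 6, 7, 9, 10, 11} ✓

{1, 2, 3, 5, 6, 7, 9, 10, 11}


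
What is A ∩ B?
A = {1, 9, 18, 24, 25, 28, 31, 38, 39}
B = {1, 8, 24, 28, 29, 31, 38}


Set A = {1, 9, 18, 24, 25, 28, 31, 38, 39}
Set B = {1, 8, 24, 28, 29, 31, 38}
A ∩ B includes only elements in both sets.
Check each element of A against B:
1 ✓, 9 ✗, 18 ✗, 24 ✓, 25 ✗, 28 ✓, 31 ✓, 38 ✓, 39 ✗
A ∩ B = {1, 24, 28, 31, 38}

{1, 24, 28, 31, 38}


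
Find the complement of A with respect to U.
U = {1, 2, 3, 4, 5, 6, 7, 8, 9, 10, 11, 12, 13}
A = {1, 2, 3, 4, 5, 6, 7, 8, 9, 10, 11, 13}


Universal set U = {1, 2, 3, 4, 5, 6, 7, 8, 9, 10, 11, 12, 13}
Set A = {1, 2, 3, 4, 5, 6, 7, 8, 9, 10, 11, 13}
A' = U \ A = elements in U but not in A
Checking each element of U:
1 (in A, exclude), 2 (in A, exclude), 3 (in A, exclude), 4 (in A, exclude), 5 (in A, exclude), 6 (in A, exclude), 7 (in A, exclude), 8 (in A, exclude), 9 (in A, exclude), 10 (in A, exclude), 11 (in A, exclude), 12 (not in A, include), 13 (in A, exclude)
A' = {12}

{12}


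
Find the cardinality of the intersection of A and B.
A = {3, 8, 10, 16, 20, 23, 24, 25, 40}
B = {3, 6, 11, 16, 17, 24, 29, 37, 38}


Set A = {3, 8, 10, 16, 20, 23, 24, 25, 40}
Set B = {3, 6, 11, 16, 17, 24, 29, 37, 38}
A ∩ B = {3, 16, 24}
|A ∩ B| = 3

3


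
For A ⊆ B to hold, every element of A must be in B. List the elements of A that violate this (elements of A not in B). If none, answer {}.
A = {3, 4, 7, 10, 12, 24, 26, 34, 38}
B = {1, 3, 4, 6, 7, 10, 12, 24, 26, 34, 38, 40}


Set A = {3, 4, 7, 10, 12, 24, 26, 34, 38}
Set B = {1, 3, 4, 6, 7, 10, 12, 24, 26, 34, 38, 40}
Check each element of A against B:
3 ∈ B, 4 ∈ B, 7 ∈ B, 10 ∈ B, 12 ∈ B, 24 ∈ B, 26 ∈ B, 34 ∈ B, 38 ∈ B
Elements of A not in B: {}

{}


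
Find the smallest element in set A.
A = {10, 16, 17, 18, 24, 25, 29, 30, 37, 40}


Set A = {10, 16, 17, 18, 24, 25, 29, 30, 37, 40}
Elements in ascending order: 10, 16, 17, 18, 24, 25, 29, 30, 37, 40
The smallest element is 10.

10


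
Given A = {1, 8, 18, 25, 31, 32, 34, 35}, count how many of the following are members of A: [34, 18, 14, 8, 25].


Set A = {1, 8, 18, 25, 31, 32, 34, 35}
Candidates: [34, 18, 14, 8, 25]
Check each candidate:
34 ∈ A, 18 ∈ A, 14 ∉ A, 8 ∈ A, 25 ∈ A
Count of candidates in A: 4

4


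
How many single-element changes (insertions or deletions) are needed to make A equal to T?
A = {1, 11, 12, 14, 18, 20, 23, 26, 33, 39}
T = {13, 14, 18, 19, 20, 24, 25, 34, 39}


Set A = {1, 11, 12, 14, 18, 20, 23, 26, 33, 39}
Set T = {13, 14, 18, 19, 20, 24, 25, 34, 39}
Elements to remove from A (in A, not in T): {1, 11, 12, 23, 26, 33} → 6 removals
Elements to add to A (in T, not in A): {13, 19, 24, 25, 34} → 5 additions
Total edits = 6 + 5 = 11

11


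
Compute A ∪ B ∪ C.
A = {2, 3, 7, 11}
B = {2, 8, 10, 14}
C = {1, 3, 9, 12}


Set A = {2, 3, 7, 11}
Set B = {2, 8, 10, 14}
Set C = {1, 3, 9, 12}
First, A ∪ B = {2, 3, 7, 8, 10, 11, 14}
Then, (A ∪ B) ∪ C = {1, 2, 3, 7, 8, 9, 10, 11, 12, 14}

{1, 2, 3, 7, 8, 9, 10, 11, 12, 14}


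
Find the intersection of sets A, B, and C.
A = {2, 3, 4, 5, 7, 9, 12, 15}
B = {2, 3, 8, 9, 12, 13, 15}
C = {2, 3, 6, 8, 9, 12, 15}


Set A = {2, 3, 4, 5, 7, 9, 12, 15}
Set B = {2, 3, 8, 9, 12, 13, 15}
Set C = {2, 3, 6, 8, 9, 12, 15}
First, A ∩ B = {2, 3, 9, 12, 15}
Then, (A ∩ B) ∩ C = {2, 3, 9, 12, 15}

{2, 3, 9, 12, 15}


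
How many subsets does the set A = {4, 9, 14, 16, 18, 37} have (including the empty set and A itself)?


Set A = {4, 9, 14, 16, 18, 37}
|A| = 6
The power set P(A) contains all subsets of A.
|P(A)| = 2^|A| = 2^6 = 64

64


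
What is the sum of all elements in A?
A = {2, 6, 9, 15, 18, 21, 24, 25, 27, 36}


Set A = {2, 6, 9, 15, 18, 21, 24, 25, 27, 36}
Sum = 2 + 6 + 9 + 15 + 18 + 21 + 24 + 25 + 27 + 36 = 183

183


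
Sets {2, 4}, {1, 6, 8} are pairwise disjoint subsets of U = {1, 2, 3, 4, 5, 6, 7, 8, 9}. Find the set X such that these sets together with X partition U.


U = {1, 2, 3, 4, 5, 6, 7, 8, 9}
Shown blocks: {2, 4}, {1, 6, 8}
A partition's blocks are pairwise disjoint and cover U, so the missing block = U \ (union of shown blocks).
Union of shown blocks: {1, 2, 4, 6, 8}
Missing block = U \ (union) = {3, 5, 7, 9}

{3, 5, 7, 9}


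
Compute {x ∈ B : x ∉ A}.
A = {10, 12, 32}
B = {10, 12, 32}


Set A = {10, 12, 32}
Set B = {10, 12, 32}
Check each element of B against A:
10 ∈ A, 12 ∈ A, 32 ∈ A
Elements of B not in A: {}

{}


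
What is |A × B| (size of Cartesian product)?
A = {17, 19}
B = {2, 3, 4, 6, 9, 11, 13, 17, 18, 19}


Set A = {17, 19} has 2 elements.
Set B = {2, 3, 4, 6, 9, 11, 13, 17, 18, 19} has 10 elements.
|A × B| = |A| × |B| = 2 × 10 = 20

20


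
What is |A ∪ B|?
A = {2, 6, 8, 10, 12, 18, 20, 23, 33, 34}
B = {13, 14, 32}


Set A = {2, 6, 8, 10, 12, 18, 20, 23, 33, 34}, |A| = 10
Set B = {13, 14, 32}, |B| = 3
A ∩ B = {}, |A ∩ B| = 0
|A ∪ B| = |A| + |B| - |A ∩ B| = 10 + 3 - 0 = 13

13


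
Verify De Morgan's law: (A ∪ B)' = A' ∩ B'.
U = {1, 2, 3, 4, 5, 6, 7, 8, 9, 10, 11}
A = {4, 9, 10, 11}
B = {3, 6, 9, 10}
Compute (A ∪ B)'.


U = {1, 2, 3, 4, 5, 6, 7, 8, 9, 10, 11}
A = {4, 9, 10, 11}, B = {3, 6, 9, 10}
A ∪ B = {3, 4, 6, 9, 10, 11}
(A ∪ B)' = U \ (A ∪ B) = {1, 2, 5, 7, 8}
Verification via A' ∩ B': A' = {1, 2, 3, 5, 6, 7, 8}, B' = {1, 2, 4, 5, 7, 8, 11}
A' ∩ B' = {1, 2, 5, 7, 8} ✓

{1, 2, 5, 7, 8}


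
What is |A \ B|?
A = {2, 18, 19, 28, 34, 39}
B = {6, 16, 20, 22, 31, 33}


Set A = {2, 18, 19, 28, 34, 39}
Set B = {6, 16, 20, 22, 31, 33}
A \ B = {2, 18, 19, 28, 34, 39}
|A \ B| = 6

6


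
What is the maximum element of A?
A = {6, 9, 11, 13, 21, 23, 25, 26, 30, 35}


Set A = {6, 9, 11, 13, 21, 23, 25, 26, 30, 35}
Elements in ascending order: 6, 9, 11, 13, 21, 23, 25, 26, 30, 35
The largest element is 35.

35


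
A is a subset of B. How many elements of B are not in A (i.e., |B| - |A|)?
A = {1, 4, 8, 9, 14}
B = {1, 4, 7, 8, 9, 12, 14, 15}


Set A = {1, 4, 8, 9, 14}, |A| = 5
Set B = {1, 4, 7, 8, 9, 12, 14, 15}, |B| = 8
Since A ⊆ B: B \ A = {7, 12, 15}
|B| - |A| = 8 - 5 = 3

3


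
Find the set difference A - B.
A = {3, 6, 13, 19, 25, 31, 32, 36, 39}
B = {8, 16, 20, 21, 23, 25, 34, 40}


Set A = {3, 6, 13, 19, 25, 31, 32, 36, 39}
Set B = {8, 16, 20, 21, 23, 25, 34, 40}
A \ B includes elements in A that are not in B.
Check each element of A:
3 (not in B, keep), 6 (not in B, keep), 13 (not in B, keep), 19 (not in B, keep), 25 (in B, remove), 31 (not in B, keep), 32 (not in B, keep), 36 (not in B, keep), 39 (not in B, keep)
A \ B = {3, 6, 13, 19, 31, 32, 36, 39}

{3, 6, 13, 19, 31, 32, 36, 39}


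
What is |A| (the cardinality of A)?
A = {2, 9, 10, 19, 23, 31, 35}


Set A = {2, 9, 10, 19, 23, 31, 35}
Listing elements: 2, 9, 10, 19, 23, 31, 35
Counting: 7 elements
|A| = 7

7


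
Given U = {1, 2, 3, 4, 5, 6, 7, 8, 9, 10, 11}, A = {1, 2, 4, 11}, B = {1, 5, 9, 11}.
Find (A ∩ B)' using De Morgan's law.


U = {1, 2, 3, 4, 5, 6, 7, 8, 9, 10, 11}
A = {1, 2, 4, 11}, B = {1, 5, 9, 11}
A ∩ B = {1, 11}
(A ∩ B)' = U \ (A ∩ B) = {2, 3, 4, 5, 6, 7, 8, 9, 10}
Verification via A' ∪ B': A' = {3, 5, 6, 7, 8, 9, 10}, B' = {2, 3, 4, 6, 7, 8, 10}
A' ∪ B' = {2, 3, 4, 5, 6, 7, 8, 9, 10} ✓

{2, 3, 4, 5, 6, 7, 8, 9, 10}


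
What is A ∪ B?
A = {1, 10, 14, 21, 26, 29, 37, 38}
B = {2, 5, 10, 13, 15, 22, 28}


Set A = {1, 10, 14, 21, 26, 29, 37, 38}
Set B = {2, 5, 10, 13, 15, 22, 28}
A ∪ B includes all elements in either set.
Elements from A: {1, 10, 14, 21, 26, 29, 37, 38}
Elements from B not already included: {2, 5, 13, 15, 22, 28}
A ∪ B = {1, 2, 5, 10, 13, 14, 15, 21, 22, 26, 28, 29, 37, 38}

{1, 2, 5, 10, 13, 14, 15, 21, 22, 26, 28, 29, 37, 38}


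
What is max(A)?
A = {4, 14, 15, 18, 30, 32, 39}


Set A = {4, 14, 15, 18, 30, 32, 39}
Elements in ascending order: 4, 14, 15, 18, 30, 32, 39
The largest element is 39.

39


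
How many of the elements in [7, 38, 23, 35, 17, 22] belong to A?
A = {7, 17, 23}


Set A = {7, 17, 23}
Candidates: [7, 38, 23, 35, 17, 22]
Check each candidate:
7 ∈ A, 38 ∉ A, 23 ∈ A, 35 ∉ A, 17 ∈ A, 22 ∉ A
Count of candidates in A: 3

3


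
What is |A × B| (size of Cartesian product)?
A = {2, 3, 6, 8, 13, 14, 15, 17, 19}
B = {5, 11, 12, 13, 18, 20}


Set A = {2, 3, 6, 8, 13, 14, 15, 17, 19} has 9 elements.
Set B = {5, 11, 12, 13, 18, 20} has 6 elements.
|A × B| = |A| × |B| = 9 × 6 = 54

54


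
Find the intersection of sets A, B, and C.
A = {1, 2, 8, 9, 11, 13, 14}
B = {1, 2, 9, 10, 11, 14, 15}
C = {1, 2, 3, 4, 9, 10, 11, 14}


Set A = {1, 2, 8, 9, 11, 13, 14}
Set B = {1, 2, 9, 10, 11, 14, 15}
Set C = {1, 2, 3, 4, 9, 10, 11, 14}
First, A ∩ B = {1, 2, 9, 11, 14}
Then, (A ∩ B) ∩ C = {1, 2, 9, 11, 14}

{1, 2, 9, 11, 14}


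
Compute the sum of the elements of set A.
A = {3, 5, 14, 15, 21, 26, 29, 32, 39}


Set A = {3, 5, 14, 15, 21, 26, 29, 32, 39}
Sum = 3 + 5 + 14 + 15 + 21 + 26 + 29 + 32 + 39 = 184

184


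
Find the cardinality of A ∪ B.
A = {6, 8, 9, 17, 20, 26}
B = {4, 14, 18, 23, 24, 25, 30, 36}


Set A = {6, 8, 9, 17, 20, 26}, |A| = 6
Set B = {4, 14, 18, 23, 24, 25, 30, 36}, |B| = 8
A ∩ B = {}, |A ∩ B| = 0
|A ∪ B| = |A| + |B| - |A ∩ B| = 6 + 8 - 0 = 14

14


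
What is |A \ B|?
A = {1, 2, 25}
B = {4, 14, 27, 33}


Set A = {1, 2, 25}
Set B = {4, 14, 27, 33}
A \ B = {1, 2, 25}
|A \ B| = 3

3


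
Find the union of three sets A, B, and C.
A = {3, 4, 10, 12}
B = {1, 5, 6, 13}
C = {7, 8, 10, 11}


Set A = {3, 4, 10, 12}
Set B = {1, 5, 6, 13}
Set C = {7, 8, 10, 11}
First, A ∪ B = {1, 3, 4, 5, 6, 10, 12, 13}
Then, (A ∪ B) ∪ C = {1, 3, 4, 5, 6, 7, 8, 10, 11, 12, 13}

{1, 3, 4, 5, 6, 7, 8, 10, 11, 12, 13}


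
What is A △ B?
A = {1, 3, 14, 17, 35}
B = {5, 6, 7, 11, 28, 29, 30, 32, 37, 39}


Set A = {1, 3, 14, 17, 35}
Set B = {5, 6, 7, 11, 28, 29, 30, 32, 37, 39}
A △ B = (A \ B) ∪ (B \ A)
Elements in A but not B: {1, 3, 14, 17, 35}
Elements in B but not A: {5, 6, 7, 11, 28, 29, 30, 32, 37, 39}
A △ B = {1, 3, 5, 6, 7, 11, 14, 17, 28, 29, 30, 32, 35, 37, 39}

{1, 3, 5, 6, 7, 11, 14, 17, 28, 29, 30, 32, 35, 37, 39}


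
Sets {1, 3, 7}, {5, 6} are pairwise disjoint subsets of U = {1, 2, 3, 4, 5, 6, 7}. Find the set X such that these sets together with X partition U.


U = {1, 2, 3, 4, 5, 6, 7}
Shown blocks: {1, 3, 7}, {5, 6}
A partition's blocks are pairwise disjoint and cover U, so the missing block = U \ (union of shown blocks).
Union of shown blocks: {1, 3, 5, 6, 7}
Missing block = U \ (union) = {2, 4}

{2, 4}


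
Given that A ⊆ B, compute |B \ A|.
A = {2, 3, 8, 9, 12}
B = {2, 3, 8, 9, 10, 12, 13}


Set A = {2, 3, 8, 9, 12}, |A| = 5
Set B = {2, 3, 8, 9, 10, 12, 13}, |B| = 7
Since A ⊆ B: B \ A = {10, 13}
|B| - |A| = 7 - 5 = 2

2


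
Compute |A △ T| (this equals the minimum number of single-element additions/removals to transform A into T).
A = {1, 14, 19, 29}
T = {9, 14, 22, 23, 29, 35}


Set A = {1, 14, 19, 29}
Set T = {9, 14, 22, 23, 29, 35}
Elements to remove from A (in A, not in T): {1, 19} → 2 removals
Elements to add to A (in T, not in A): {9, 22, 23, 35} → 4 additions
Total edits = 2 + 4 = 6

6


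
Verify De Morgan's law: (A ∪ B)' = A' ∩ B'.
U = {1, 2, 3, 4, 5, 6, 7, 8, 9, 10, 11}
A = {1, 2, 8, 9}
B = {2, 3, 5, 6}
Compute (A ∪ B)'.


U = {1, 2, 3, 4, 5, 6, 7, 8, 9, 10, 11}
A = {1, 2, 8, 9}, B = {2, 3, 5, 6}
A ∪ B = {1, 2, 3, 5, 6, 8, 9}
(A ∪ B)' = U \ (A ∪ B) = {4, 7, 10, 11}
Verification via A' ∩ B': A' = {3, 4, 5, 6, 7, 10, 11}, B' = {1, 4, 7, 8, 9, 10, 11}
A' ∩ B' = {4, 7, 10, 11} ✓

{4, 7, 10, 11}


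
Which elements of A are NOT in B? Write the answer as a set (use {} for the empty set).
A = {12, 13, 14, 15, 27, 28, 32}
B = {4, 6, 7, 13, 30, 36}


Set A = {12, 13, 14, 15, 27, 28, 32}
Set B = {4, 6, 7, 13, 30, 36}
Check each element of A against B:
12 ∉ B (include), 13 ∈ B, 14 ∉ B (include), 15 ∉ B (include), 27 ∉ B (include), 28 ∉ B (include), 32 ∉ B (include)
Elements of A not in B: {12, 14, 15, 27, 28, 32}

{12, 14, 15, 27, 28, 32}


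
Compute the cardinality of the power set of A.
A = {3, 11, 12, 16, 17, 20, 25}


Set A = {3, 11, 12, 16, 17, 20, 25}
|A| = 7
The power set P(A) contains all subsets of A.
|P(A)| = 2^|A| = 2^7 = 128

128


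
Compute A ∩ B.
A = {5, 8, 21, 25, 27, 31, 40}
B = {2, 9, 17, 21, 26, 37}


Set A = {5, 8, 21, 25, 27, 31, 40}
Set B = {2, 9, 17, 21, 26, 37}
A ∩ B includes only elements in both sets.
Check each element of A against B:
5 ✗, 8 ✗, 21 ✓, 25 ✗, 27 ✗, 31 ✗, 40 ✗
A ∩ B = {21}

{21}


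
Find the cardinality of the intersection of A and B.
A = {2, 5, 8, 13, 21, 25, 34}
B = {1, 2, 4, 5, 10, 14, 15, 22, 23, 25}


Set A = {2, 5, 8, 13, 21, 25, 34}
Set B = {1, 2, 4, 5, 10, 14, 15, 22, 23, 25}
A ∩ B = {2, 5, 25}
|A ∩ B| = 3

3


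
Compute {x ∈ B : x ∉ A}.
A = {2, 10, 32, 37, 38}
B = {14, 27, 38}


Set A = {2, 10, 32, 37, 38}
Set B = {14, 27, 38}
Check each element of B against A:
14 ∉ A (include), 27 ∉ A (include), 38 ∈ A
Elements of B not in A: {14, 27}

{14, 27}


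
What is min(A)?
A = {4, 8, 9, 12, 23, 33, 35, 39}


Set A = {4, 8, 9, 12, 23, 33, 35, 39}
Elements in ascending order: 4, 8, 9, 12, 23, 33, 35, 39
The smallest element is 4.

4


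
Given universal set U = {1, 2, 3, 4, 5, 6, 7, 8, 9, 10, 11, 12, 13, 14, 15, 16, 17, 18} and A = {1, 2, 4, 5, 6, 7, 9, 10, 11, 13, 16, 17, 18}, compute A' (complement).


Universal set U = {1, 2, 3, 4, 5, 6, 7, 8, 9, 10, 11, 12, 13, 14, 15, 16, 17, 18}
Set A = {1, 2, 4, 5, 6, 7, 9, 10, 11, 13, 16, 17, 18}
A' = U \ A = elements in U but not in A
Checking each element of U:
1 (in A, exclude), 2 (in A, exclude), 3 (not in A, include), 4 (in A, exclude), 5 (in A, exclude), 6 (in A, exclude), 7 (in A, exclude), 8 (not in A, include), 9 (in A, exclude), 10 (in A, exclude), 11 (in A, exclude), 12 (not in A, include), 13 (in A, exclude), 14 (not in A, include), 15 (not in A, include), 16 (in A, exclude), 17 (in A, exclude), 18 (in A, exclude)
A' = {3, 8, 12, 14, 15}

{3, 8, 12, 14, 15}


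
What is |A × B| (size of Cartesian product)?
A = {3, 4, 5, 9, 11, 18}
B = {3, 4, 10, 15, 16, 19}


Set A = {3, 4, 5, 9, 11, 18} has 6 elements.
Set B = {3, 4, 10, 15, 16, 19} has 6 elements.
|A × B| = |A| × |B| = 6 × 6 = 36

36


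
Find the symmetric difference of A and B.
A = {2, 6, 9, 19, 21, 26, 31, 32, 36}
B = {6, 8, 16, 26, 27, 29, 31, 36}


Set A = {2, 6, 9, 19, 21, 26, 31, 32, 36}
Set B = {6, 8, 16, 26, 27, 29, 31, 36}
A △ B = (A \ B) ∪ (B \ A)
Elements in A but not B: {2, 9, 19, 21, 32}
Elements in B but not A: {8, 16, 27, 29}
A △ B = {2, 8, 9, 16, 19, 21, 27, 29, 32}

{2, 8, 9, 16, 19, 21, 27, 29, 32}


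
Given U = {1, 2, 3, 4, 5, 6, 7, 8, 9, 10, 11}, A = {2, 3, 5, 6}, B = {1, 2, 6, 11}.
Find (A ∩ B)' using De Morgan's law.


U = {1, 2, 3, 4, 5, 6, 7, 8, 9, 10, 11}
A = {2, 3, 5, 6}, B = {1, 2, 6, 11}
A ∩ B = {2, 6}
(A ∩ B)' = U \ (A ∩ B) = {1, 3, 4, 5, 7, 8, 9, 10, 11}
Verification via A' ∪ B': A' = {1, 4, 7, 8, 9, 10, 11}, B' = {3, 4, 5, 7, 8, 9, 10}
A' ∪ B' = {1, 3, 4, 5, 7, 8, 9, 10, 11} ✓

{1, 3, 4, 5, 7, 8, 9, 10, 11}


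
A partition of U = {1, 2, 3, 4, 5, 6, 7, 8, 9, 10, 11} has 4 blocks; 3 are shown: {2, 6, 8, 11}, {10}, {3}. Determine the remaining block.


U = {1, 2, 3, 4, 5, 6, 7, 8, 9, 10, 11}
Shown blocks: {2, 6, 8, 11}, {10}, {3}
A partition's blocks are pairwise disjoint and cover U, so the missing block = U \ (union of shown blocks).
Union of shown blocks: {2, 3, 6, 8, 10, 11}
Missing block = U \ (union) = {1, 4, 5, 7, 9}

{1, 4, 5, 7, 9}


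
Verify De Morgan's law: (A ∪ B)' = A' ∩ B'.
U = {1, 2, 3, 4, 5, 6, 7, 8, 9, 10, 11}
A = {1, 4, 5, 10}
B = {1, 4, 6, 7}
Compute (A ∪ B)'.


U = {1, 2, 3, 4, 5, 6, 7, 8, 9, 10, 11}
A = {1, 4, 5, 10}, B = {1, 4, 6, 7}
A ∪ B = {1, 4, 5, 6, 7, 10}
(A ∪ B)' = U \ (A ∪ B) = {2, 3, 8, 9, 11}
Verification via A' ∩ B': A' = {2, 3, 6, 7, 8, 9, 11}, B' = {2, 3, 5, 8, 9, 10, 11}
A' ∩ B' = {2, 3, 8, 9, 11} ✓

{2, 3, 8, 9, 11}


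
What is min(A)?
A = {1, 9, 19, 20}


Set A = {1, 9, 19, 20}
Elements in ascending order: 1, 9, 19, 20
The smallest element is 1.

1


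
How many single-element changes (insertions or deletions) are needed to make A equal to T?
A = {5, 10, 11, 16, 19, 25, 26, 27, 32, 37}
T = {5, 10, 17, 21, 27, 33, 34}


Set A = {5, 10, 11, 16, 19, 25, 26, 27, 32, 37}
Set T = {5, 10, 17, 21, 27, 33, 34}
Elements to remove from A (in A, not in T): {11, 16, 19, 25, 26, 32, 37} → 7 removals
Elements to add to A (in T, not in A): {17, 21, 33, 34} → 4 additions
Total edits = 7 + 4 = 11

11


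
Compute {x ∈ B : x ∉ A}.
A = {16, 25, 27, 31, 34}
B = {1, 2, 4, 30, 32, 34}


Set A = {16, 25, 27, 31, 34}
Set B = {1, 2, 4, 30, 32, 34}
Check each element of B against A:
1 ∉ A (include), 2 ∉ A (include), 4 ∉ A (include), 30 ∉ A (include), 32 ∉ A (include), 34 ∈ A
Elements of B not in A: {1, 2, 4, 30, 32}

{1, 2, 4, 30, 32}


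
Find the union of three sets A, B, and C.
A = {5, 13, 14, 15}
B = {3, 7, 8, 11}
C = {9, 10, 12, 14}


Set A = {5, 13, 14, 15}
Set B = {3, 7, 8, 11}
Set C = {9, 10, 12, 14}
First, A ∪ B = {3, 5, 7, 8, 11, 13, 14, 15}
Then, (A ∪ B) ∪ C = {3, 5, 7, 8, 9, 10, 11, 12, 13, 14, 15}

{3, 5, 7, 8, 9, 10, 11, 12, 13, 14, 15}


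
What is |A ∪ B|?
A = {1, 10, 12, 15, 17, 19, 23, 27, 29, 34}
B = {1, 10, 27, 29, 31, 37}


Set A = {1, 10, 12, 15, 17, 19, 23, 27, 29, 34}, |A| = 10
Set B = {1, 10, 27, 29, 31, 37}, |B| = 6
A ∩ B = {1, 10, 27, 29}, |A ∩ B| = 4
|A ∪ B| = |A| + |B| - |A ∩ B| = 10 + 6 - 4 = 12

12


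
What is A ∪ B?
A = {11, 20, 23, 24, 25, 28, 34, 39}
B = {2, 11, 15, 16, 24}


Set A = {11, 20, 23, 24, 25, 28, 34, 39}
Set B = {2, 11, 15, 16, 24}
A ∪ B includes all elements in either set.
Elements from A: {11, 20, 23, 24, 25, 28, 34, 39}
Elements from B not already included: {2, 15, 16}
A ∪ B = {2, 11, 15, 16, 20, 23, 24, 25, 28, 34, 39}

{2, 11, 15, 16, 20, 23, 24, 25, 28, 34, 39}


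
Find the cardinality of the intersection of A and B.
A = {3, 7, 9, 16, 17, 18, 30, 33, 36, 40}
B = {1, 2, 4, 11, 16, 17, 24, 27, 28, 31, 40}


Set A = {3, 7, 9, 16, 17, 18, 30, 33, 36, 40}
Set B = {1, 2, 4, 11, 16, 17, 24, 27, 28, 31, 40}
A ∩ B = {16, 17, 40}
|A ∩ B| = 3

3


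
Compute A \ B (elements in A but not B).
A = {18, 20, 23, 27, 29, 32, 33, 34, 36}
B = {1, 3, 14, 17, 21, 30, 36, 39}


Set A = {18, 20, 23, 27, 29, 32, 33, 34, 36}
Set B = {1, 3, 14, 17, 21, 30, 36, 39}
A \ B includes elements in A that are not in B.
Check each element of A:
18 (not in B, keep), 20 (not in B, keep), 23 (not in B, keep), 27 (not in B, keep), 29 (not in B, keep), 32 (not in B, keep), 33 (not in B, keep), 34 (not in B, keep), 36 (in B, remove)
A \ B = {18, 20, 23, 27, 29, 32, 33, 34}

{18, 20, 23, 27, 29, 32, 33, 34}


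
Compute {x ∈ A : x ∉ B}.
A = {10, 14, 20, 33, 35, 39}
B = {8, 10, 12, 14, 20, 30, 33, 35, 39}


Set A = {10, 14, 20, 33, 35, 39}
Set B = {8, 10, 12, 14, 20, 30, 33, 35, 39}
Check each element of A against B:
10 ∈ B, 14 ∈ B, 20 ∈ B, 33 ∈ B, 35 ∈ B, 39 ∈ B
Elements of A not in B: {}

{}


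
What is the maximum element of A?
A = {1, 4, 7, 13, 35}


Set A = {1, 4, 7, 13, 35}
Elements in ascending order: 1, 4, 7, 13, 35
The largest element is 35.

35


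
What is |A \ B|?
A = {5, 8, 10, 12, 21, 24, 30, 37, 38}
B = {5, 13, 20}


Set A = {5, 8, 10, 12, 21, 24, 30, 37, 38}
Set B = {5, 13, 20}
A \ B = {8, 10, 12, 21, 24, 30, 37, 38}
|A \ B| = 8

8


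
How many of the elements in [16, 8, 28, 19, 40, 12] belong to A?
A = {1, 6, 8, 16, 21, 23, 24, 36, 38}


Set A = {1, 6, 8, 16, 21, 23, 24, 36, 38}
Candidates: [16, 8, 28, 19, 40, 12]
Check each candidate:
16 ∈ A, 8 ∈ A, 28 ∉ A, 19 ∉ A, 40 ∉ A, 12 ∉ A
Count of candidates in A: 2

2


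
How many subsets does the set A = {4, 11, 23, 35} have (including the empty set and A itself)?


Set A = {4, 11, 23, 35}
|A| = 4
The power set P(A) contains all subsets of A.
|P(A)| = 2^|A| = 2^4 = 16

16


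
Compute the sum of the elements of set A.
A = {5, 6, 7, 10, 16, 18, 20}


Set A = {5, 6, 7, 10, 16, 18, 20}
Sum = 5 + 6 + 7 + 10 + 16 + 18 + 20 = 82

82


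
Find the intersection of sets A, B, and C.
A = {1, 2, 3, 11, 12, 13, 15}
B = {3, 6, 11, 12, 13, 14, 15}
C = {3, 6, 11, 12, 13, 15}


Set A = {1, 2, 3, 11, 12, 13, 15}
Set B = {3, 6, 11, 12, 13, 14, 15}
Set C = {3, 6, 11, 12, 13, 15}
First, A ∩ B = {3, 11, 12, 13, 15}
Then, (A ∩ B) ∩ C = {3, 11, 12, 13, 15}

{3, 11, 12, 13, 15}


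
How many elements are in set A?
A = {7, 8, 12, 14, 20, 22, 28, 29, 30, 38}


Set A = {7, 8, 12, 14, 20, 22, 28, 29, 30, 38}
Listing elements: 7, 8, 12, 14, 20, 22, 28, 29, 30, 38
Counting: 10 elements
|A| = 10

10


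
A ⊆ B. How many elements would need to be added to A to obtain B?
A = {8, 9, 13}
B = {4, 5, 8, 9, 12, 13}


Set A = {8, 9, 13}, |A| = 3
Set B = {4, 5, 8, 9, 12, 13}, |B| = 6
Since A ⊆ B: B \ A = {4, 5, 12}
|B| - |A| = 6 - 3 = 3

3


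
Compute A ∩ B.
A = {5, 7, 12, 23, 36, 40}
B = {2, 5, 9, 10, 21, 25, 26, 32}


Set A = {5, 7, 12, 23, 36, 40}
Set B = {2, 5, 9, 10, 21, 25, 26, 32}
A ∩ B includes only elements in both sets.
Check each element of A against B:
5 ✓, 7 ✗, 12 ✗, 23 ✗, 36 ✗, 40 ✗
A ∩ B = {5}

{5}


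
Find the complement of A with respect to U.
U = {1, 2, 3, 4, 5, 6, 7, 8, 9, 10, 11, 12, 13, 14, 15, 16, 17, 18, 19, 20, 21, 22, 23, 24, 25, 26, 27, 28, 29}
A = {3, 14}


Universal set U = {1, 2, 3, 4, 5, 6, 7, 8, 9, 10, 11, 12, 13, 14, 15, 16, 17, 18, 19, 20, 21, 22, 23, 24, 25, 26, 27, 28, 29}
Set A = {3, 14}
A' = U \ A = elements in U but not in A
Checking each element of U:
1 (not in A, include), 2 (not in A, include), 3 (in A, exclude), 4 (not in A, include), 5 (not in A, include), 6 (not in A, include), 7 (not in A, include), 8 (not in A, include), 9 (not in A, include), 10 (not in A, include), 11 (not in A, include), 12 (not in A, include), 13 (not in A, include), 14 (in A, exclude), 15 (not in A, include), 16 (not in A, include), 17 (not in A, include), 18 (not in A, include), 19 (not in A, include), 20 (not in A, include), 21 (not in A, include), 22 (not in A, include), 23 (not in A, include), 24 (not in A, include), 25 (not in A, include), 26 (not in A, include), 27 (not in A, include), 28 (not in A, include), 29 (not in A, include)
A' = {1, 2, 4, 5, 6, 7, 8, 9, 10, 11, 12, 13, 15, 16, 17, 18, 19, 20, 21, 22, 23, 24, 25, 26, 27, 28, 29}

{1, 2, 4, 5, 6, 7, 8, 9, 10, 11, 12, 13, 15, 16, 17, 18, 19, 20, 21, 22, 23, 24, 25, 26, 27, 28, 29}


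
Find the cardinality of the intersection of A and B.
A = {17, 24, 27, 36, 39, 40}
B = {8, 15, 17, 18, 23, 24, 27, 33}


Set A = {17, 24, 27, 36, 39, 40}
Set B = {8, 15, 17, 18, 23, 24, 27, 33}
A ∩ B = {17, 24, 27}
|A ∩ B| = 3

3


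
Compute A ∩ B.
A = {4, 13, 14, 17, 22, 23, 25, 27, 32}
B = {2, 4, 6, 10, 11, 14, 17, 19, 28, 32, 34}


Set A = {4, 13, 14, 17, 22, 23, 25, 27, 32}
Set B = {2, 4, 6, 10, 11, 14, 17, 19, 28, 32, 34}
A ∩ B includes only elements in both sets.
Check each element of A against B:
4 ✓, 13 ✗, 14 ✓, 17 ✓, 22 ✗, 23 ✗, 25 ✗, 27 ✗, 32 ✓
A ∩ B = {4, 14, 17, 32}

{4, 14, 17, 32}


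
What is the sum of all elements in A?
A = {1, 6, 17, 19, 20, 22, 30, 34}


Set A = {1, 6, 17, 19, 20, 22, 30, 34}
Sum = 1 + 6 + 17 + 19 + 20 + 22 + 30 + 34 = 149

149


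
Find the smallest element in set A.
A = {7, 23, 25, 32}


Set A = {7, 23, 25, 32}
Elements in ascending order: 7, 23, 25, 32
The smallest element is 7.

7


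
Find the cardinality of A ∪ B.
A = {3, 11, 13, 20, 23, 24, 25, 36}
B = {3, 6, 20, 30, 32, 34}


Set A = {3, 11, 13, 20, 23, 24, 25, 36}, |A| = 8
Set B = {3, 6, 20, 30, 32, 34}, |B| = 6
A ∩ B = {3, 20}, |A ∩ B| = 2
|A ∪ B| = |A| + |B| - |A ∩ B| = 8 + 6 - 2 = 12

12


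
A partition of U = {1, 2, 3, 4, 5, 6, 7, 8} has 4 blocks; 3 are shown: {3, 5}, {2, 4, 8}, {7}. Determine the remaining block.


U = {1, 2, 3, 4, 5, 6, 7, 8}
Shown blocks: {3, 5}, {2, 4, 8}, {7}
A partition's blocks are pairwise disjoint and cover U, so the missing block = U \ (union of shown blocks).
Union of shown blocks: {2, 3, 4, 5, 7, 8}
Missing block = U \ (union) = {1, 6}

{1, 6}


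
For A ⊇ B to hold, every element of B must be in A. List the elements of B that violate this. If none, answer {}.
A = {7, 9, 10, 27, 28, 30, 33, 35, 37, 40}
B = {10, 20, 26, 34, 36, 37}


Set A = {7, 9, 10, 27, 28, 30, 33, 35, 37, 40}
Set B = {10, 20, 26, 34, 36, 37}
Check each element of B against A:
10 ∈ A, 20 ∉ A (include), 26 ∉ A (include), 34 ∉ A (include), 36 ∉ A (include), 37 ∈ A
Elements of B not in A: {20, 26, 34, 36}

{20, 26, 34, 36}


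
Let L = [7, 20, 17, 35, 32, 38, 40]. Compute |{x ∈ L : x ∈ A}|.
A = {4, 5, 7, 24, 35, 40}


Set A = {4, 5, 7, 24, 35, 40}
Candidates: [7, 20, 17, 35, 32, 38, 40]
Check each candidate:
7 ∈ A, 20 ∉ A, 17 ∉ A, 35 ∈ A, 32 ∉ A, 38 ∉ A, 40 ∈ A
Count of candidates in A: 3

3


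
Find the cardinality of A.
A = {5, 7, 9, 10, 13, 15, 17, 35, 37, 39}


Set A = {5, 7, 9, 10, 13, 15, 17, 35, 37, 39}
Listing elements: 5, 7, 9, 10, 13, 15, 17, 35, 37, 39
Counting: 10 elements
|A| = 10

10


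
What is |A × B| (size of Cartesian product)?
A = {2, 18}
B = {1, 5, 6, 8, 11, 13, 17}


Set A = {2, 18} has 2 elements.
Set B = {1, 5, 6, 8, 11, 13, 17} has 7 elements.
|A × B| = |A| × |B| = 2 × 7 = 14

14


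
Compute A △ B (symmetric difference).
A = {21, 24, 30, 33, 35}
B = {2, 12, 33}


Set A = {21, 24, 30, 33, 35}
Set B = {2, 12, 33}
A △ B = (A \ B) ∪ (B \ A)
Elements in A but not B: {21, 24, 30, 35}
Elements in B but not A: {2, 12}
A △ B = {2, 12, 21, 24, 30, 35}

{2, 12, 21, 24, 30, 35}


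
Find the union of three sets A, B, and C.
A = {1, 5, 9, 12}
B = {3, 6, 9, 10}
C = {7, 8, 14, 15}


Set A = {1, 5, 9, 12}
Set B = {3, 6, 9, 10}
Set C = {7, 8, 14, 15}
First, A ∪ B = {1, 3, 5, 6, 9, 10, 12}
Then, (A ∪ B) ∪ C = {1, 3, 5, 6, 7, 8, 9, 10, 12, 14, 15}

{1, 3, 5, 6, 7, 8, 9, 10, 12, 14, 15}


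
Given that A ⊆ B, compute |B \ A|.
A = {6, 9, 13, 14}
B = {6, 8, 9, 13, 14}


Set A = {6, 9, 13, 14}, |A| = 4
Set B = {6, 8, 9, 13, 14}, |B| = 5
Since A ⊆ B: B \ A = {8}
|B| - |A| = 5 - 4 = 1

1


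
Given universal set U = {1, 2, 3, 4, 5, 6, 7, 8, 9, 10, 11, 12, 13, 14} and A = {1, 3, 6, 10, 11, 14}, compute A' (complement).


Universal set U = {1, 2, 3, 4, 5, 6, 7, 8, 9, 10, 11, 12, 13, 14}
Set A = {1, 3, 6, 10, 11, 14}
A' = U \ A = elements in U but not in A
Checking each element of U:
1 (in A, exclude), 2 (not in A, include), 3 (in A, exclude), 4 (not in A, include), 5 (not in A, include), 6 (in A, exclude), 7 (not in A, include), 8 (not in A, include), 9 (not in A, include), 10 (in A, exclude), 11 (in A, exclude), 12 (not in A, include), 13 (not in A, include), 14 (in A, exclude)
A' = {2, 4, 5, 7, 8, 9, 12, 13}

{2, 4, 5, 7, 8, 9, 12, 13}


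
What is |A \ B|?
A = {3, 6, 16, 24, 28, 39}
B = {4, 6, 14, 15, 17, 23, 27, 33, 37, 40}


Set A = {3, 6, 16, 24, 28, 39}
Set B = {4, 6, 14, 15, 17, 23, 27, 33, 37, 40}
A \ B = {3, 16, 24, 28, 39}
|A \ B| = 5

5


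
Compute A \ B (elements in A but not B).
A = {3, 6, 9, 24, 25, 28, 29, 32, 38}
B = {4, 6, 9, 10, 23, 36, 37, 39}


Set A = {3, 6, 9, 24, 25, 28, 29, 32, 38}
Set B = {4, 6, 9, 10, 23, 36, 37, 39}
A \ B includes elements in A that are not in B.
Check each element of A:
3 (not in B, keep), 6 (in B, remove), 9 (in B, remove), 24 (not in B, keep), 25 (not in B, keep), 28 (not in B, keep), 29 (not in B, keep), 32 (not in B, keep), 38 (not in B, keep)
A \ B = {3, 24, 25, 28, 29, 32, 38}

{3, 24, 25, 28, 29, 32, 38}


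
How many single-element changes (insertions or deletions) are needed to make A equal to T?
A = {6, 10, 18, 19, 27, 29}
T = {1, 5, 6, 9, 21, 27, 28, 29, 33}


Set A = {6, 10, 18, 19, 27, 29}
Set T = {1, 5, 6, 9, 21, 27, 28, 29, 33}
Elements to remove from A (in A, not in T): {10, 18, 19} → 3 removals
Elements to add to A (in T, not in A): {1, 5, 9, 21, 28, 33} → 6 additions
Total edits = 3 + 6 = 9

9


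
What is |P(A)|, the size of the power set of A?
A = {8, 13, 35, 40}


Set A = {8, 13, 35, 40}
|A| = 4
The power set P(A) contains all subsets of A.
|P(A)| = 2^|A| = 2^4 = 16

16


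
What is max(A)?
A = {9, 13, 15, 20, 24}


Set A = {9, 13, 15, 20, 24}
Elements in ascending order: 9, 13, 15, 20, 24
The largest element is 24.

24


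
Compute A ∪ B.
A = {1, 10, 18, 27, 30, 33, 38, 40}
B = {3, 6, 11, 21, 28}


Set A = {1, 10, 18, 27, 30, 33, 38, 40}
Set B = {3, 6, 11, 21, 28}
A ∪ B includes all elements in either set.
Elements from A: {1, 10, 18, 27, 30, 33, 38, 40}
Elements from B not already included: {3, 6, 11, 21, 28}
A ∪ B = {1, 3, 6, 10, 11, 18, 21, 27, 28, 30, 33, 38, 40}

{1, 3, 6, 10, 11, 18, 21, 27, 28, 30, 33, 38, 40}


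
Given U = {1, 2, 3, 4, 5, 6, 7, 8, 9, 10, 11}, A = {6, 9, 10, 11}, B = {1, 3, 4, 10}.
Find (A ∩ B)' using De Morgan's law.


U = {1, 2, 3, 4, 5, 6, 7, 8, 9, 10, 11}
A = {6, 9, 10, 11}, B = {1, 3, 4, 10}
A ∩ B = {10}
(A ∩ B)' = U \ (A ∩ B) = {1, 2, 3, 4, 5, 6, 7, 8, 9, 11}
Verification via A' ∪ B': A' = {1, 2, 3, 4, 5, 7, 8}, B' = {2, 5, 6, 7, 8, 9, 11}
A' ∪ B' = {1, 2, 3, 4, 5, 6, 7, 8, 9, 11} ✓

{1, 2, 3, 4, 5, 6, 7, 8, 9, 11}


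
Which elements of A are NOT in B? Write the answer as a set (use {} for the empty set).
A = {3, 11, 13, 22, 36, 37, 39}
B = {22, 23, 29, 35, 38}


Set A = {3, 11, 13, 22, 36, 37, 39}
Set B = {22, 23, 29, 35, 38}
Check each element of A against B:
3 ∉ B (include), 11 ∉ B (include), 13 ∉ B (include), 22 ∈ B, 36 ∉ B (include), 37 ∉ B (include), 39 ∉ B (include)
Elements of A not in B: {3, 11, 13, 36, 37, 39}

{3, 11, 13, 36, 37, 39}


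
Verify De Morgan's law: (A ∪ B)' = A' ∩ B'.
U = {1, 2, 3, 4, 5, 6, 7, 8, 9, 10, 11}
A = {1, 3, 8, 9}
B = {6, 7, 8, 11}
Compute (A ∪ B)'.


U = {1, 2, 3, 4, 5, 6, 7, 8, 9, 10, 11}
A = {1, 3, 8, 9}, B = {6, 7, 8, 11}
A ∪ B = {1, 3, 6, 7, 8, 9, 11}
(A ∪ B)' = U \ (A ∪ B) = {2, 4, 5, 10}
Verification via A' ∩ B': A' = {2, 4, 5, 6, 7, 10, 11}, B' = {1, 2, 3, 4, 5, 9, 10}
A' ∩ B' = {2, 4, 5, 10} ✓

{2, 4, 5, 10}
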